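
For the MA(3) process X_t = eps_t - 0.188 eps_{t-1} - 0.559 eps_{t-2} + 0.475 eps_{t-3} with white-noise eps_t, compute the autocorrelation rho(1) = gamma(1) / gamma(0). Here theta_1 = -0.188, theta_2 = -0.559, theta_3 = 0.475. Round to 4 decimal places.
\rho(1) = -0.2214

For an MA(q) process with theta_0 = 1, the autocovariance is
  gamma(k) = sigma^2 * sum_{i=0..q-k} theta_i * theta_{i+k},
and rho(k) = gamma(k) / gamma(0). Sigma^2 cancels.
  numerator   = (1)*(-0.188) + (-0.188)*(-0.559) + (-0.559)*(0.475) = -0.348433.
  denominator = (1)^2 + (-0.188)^2 + (-0.559)^2 + (0.475)^2 = 1.57345.
  rho(1) = -0.348433 / 1.57345 = -0.2214.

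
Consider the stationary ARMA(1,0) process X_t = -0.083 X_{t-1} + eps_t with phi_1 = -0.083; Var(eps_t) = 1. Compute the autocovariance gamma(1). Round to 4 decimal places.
\gamma(1) = -0.0836

Multiply the model equation by X_{t-k} and take expectations. With theta_0 = psi_0 = 1 and psi_j the MA(infinity) weights, this gives
  gamma(k) - sum_i phi_i gamma(k-i) = c_k,
  c_k = sigma^2 * sum_{j=k..q} theta_j psi_{j-k}   (c_k = 0 for k > q),
using gamma(-m) = gamma(m).
Pure AR (q = 0): c_0 = sigma^2 = 1, c_k = 0 for k >= 1.
Equations for k = 0 and k = 1 (AR order 1):
  gamma(0) = phi_1 gamma(1) + c_0
  gamma(1) = phi_1 gamma(0) + c_1
Substituting the second into the first: gamma(0) (1 - phi_1^2) = c_0 + phi_1 c_1, so
  gamma(0) = c_0 / (1 - phi_1^2) = 1 / (1 - (-0.083)^2) = 1 / 0.993111 = 1.006937.
  gamma(1) = phi_1 gamma(0) = (-0.083)(1.006937) = -0.083576.
Therefore gamma(1) = -0.0836 (to 4 decimal places).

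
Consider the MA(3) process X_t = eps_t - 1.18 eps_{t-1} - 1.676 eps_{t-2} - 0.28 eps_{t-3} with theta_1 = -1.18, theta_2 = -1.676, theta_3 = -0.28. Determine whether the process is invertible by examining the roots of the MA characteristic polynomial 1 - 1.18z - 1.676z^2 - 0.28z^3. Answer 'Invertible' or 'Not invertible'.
\text{Not invertible}

The MA(q) characteristic polynomial is P(z) = 1 - 1.18z - 1.676z^2 - 0.28z^3.
Invertibility requires all roots to lie outside the unit circle, i.e. |z| > 1 for every root.
Degree 3: look for a simple real root z0 first, then factor out (1 - z/z0) and solve the remaining quadratic.
Testing z0 = -5: P(-5) = 1 + (-1.18)(-5) + (-1.676)(-5)^2 + (-0.28)(-5)^3
  = 1 + (5.9) + (-41.9) + (35) = 0.  So z_0 = -5 is a root, |z_0| = 5.
Divide out the factor (1 + 0.2 z) = (1 - z/z0) (since 1/z0 = -0.2):
  P(z) = (1 + 0.2 z)(1 + (-1.38) z + (-1.4) z^2)
  [check: z-coef -1.38 - (-0.2) = -1.18; z^2-coef -1.4 - (-0.2)(-1.38) = -1.676; z^3-coef -(-0.2)(-1.4) = -0.28.]
Remaining roots from the quadratic factor 1 + (-1.38) z + (-1.4) z^2:
  Set 1 + (-1.38) z + (-1.4) z^2 = 0, i.e. a z^2 + b z + c = 0 with a = -1.4, b = -1.38, c = 1.
  Discriminant D = b^2 - 4ac = (-1.38)^2 - 4*(-1.4)*1 = 1.9044 - (-5.6) = 7.5044.
  D >= 0, so the roots are real: z = (-b +/- sqrt(D)) / (2a) = (1.38 +/- 2.739416) / (-2.8).
    z_1 = (1.38 + 2.739416) / (-2.8) = -1.4712,   |z_1| = 1.4712.
    z_2 = (1.38 - 2.739416) / (-2.8) = 0.4855,   |z_2| = 0.4855.
Moduli of all roots: 5.0000, 1.4712, 0.4855.
All moduli strictly greater than 1? No.
Verdict: Not invertible.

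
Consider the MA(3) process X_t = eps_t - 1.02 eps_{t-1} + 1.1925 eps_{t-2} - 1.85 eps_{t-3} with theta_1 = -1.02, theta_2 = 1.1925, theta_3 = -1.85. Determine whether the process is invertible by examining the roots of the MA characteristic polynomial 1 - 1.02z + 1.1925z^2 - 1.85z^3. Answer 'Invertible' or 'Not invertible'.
\text{Not invertible}

The MA(q) characteristic polynomial is P(z) = 1 - 1.02z + 1.1925z^2 - 1.85z^3.
Invertibility requires all roots to lie outside the unit circle, i.e. |z| > 1 for every root.
Degree 3: look for a simple real root z0 first, then factor out (1 - z/z0) and solve the remaining quadratic.
Testing z0 = 0.8: P(0.8) = 1 + (-1.02)(0.8) + (1.1925)(0.8)^2 + (-1.85)(0.8)^3
  = 1 + (-0.816) + (0.7632) + (-0.9472) = 0.  So z_0 = 0.8 is a root, |z_0| = 0.8.
Divide out the factor (1 - 1.25 z) = (1 - z/z0) (since 1/z0 = 1.25):
  P(z) = (1 - 1.25 z)(1 + (0.23) z + (1.48) z^2)
  [check: z-coef 0.23 - (1.25) = -1.02; z^2-coef 1.48 - (1.25)(0.23) = 1.1925; z^3-coef -(1.25)(1.48) = -1.85.]
Remaining roots from the quadratic factor 1 + (0.23) z + (1.48) z^2:
  Set 1 + (0.23) z + (1.48) z^2 = 0, i.e. a z^2 + b z + c = 0 with a = 1.48, b = 0.23, c = 1.
  Discriminant D = b^2 - 4ac = (0.23)^2 - 4*(1.48)*1 = 0.0529 - (5.92) = -5.8671.
  D < 0, so the roots are the complex-conjugate pair z = (-b +/- i sqrt(-D)) / (2a) = -0.0777 +/- 0.8183i.
  For a conjugate pair |z|^2 = z * conj(z) = (product of roots) = c/a = 1/(1.48) = 0.675676, so |z| = sqrt(0.675676) = 0.822 for both roots.
Moduli of all roots: 0.8000, 0.8220, 0.8220.
All moduli strictly greater than 1? No.
Verdict: Not invertible.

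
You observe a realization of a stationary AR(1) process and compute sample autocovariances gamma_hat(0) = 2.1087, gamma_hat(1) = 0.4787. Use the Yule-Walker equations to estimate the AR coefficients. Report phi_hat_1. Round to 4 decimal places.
\hat\phi_{1} = 0.2270

The Yule-Walker equations for an AR(p) process read, in matrix form,
  Gamma_p phi = r_p,   with   (Gamma_p)_{ij} = gamma(|i - j|),
                       (r_p)_i = gamma(i),   i,j = 1..p.
Substitute the sample gammas (Toeplitz matrix and right-hand side of size 1):
  Gamma_p = [[2.1087]]
  r_p     = [0.4787]
With p = 1 this is the single equation gamma(0) phi_1 = gamma(1):
  phi_hat_1 = gamma(1) / gamma(0) = 0.4787 / 2.1087 = 0.2270.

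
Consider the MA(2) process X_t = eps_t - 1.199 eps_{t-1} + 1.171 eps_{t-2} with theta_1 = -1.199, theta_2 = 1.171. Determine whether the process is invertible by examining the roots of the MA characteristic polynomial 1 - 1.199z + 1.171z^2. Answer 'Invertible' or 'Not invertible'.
\text{Not invertible}

The MA(q) characteristic polynomial is P(z) = 1 - 1.199z + 1.171z^2.
Invertibility requires all roots to lie outside the unit circle, i.e. |z| > 1 for every root.
Set 1 + (-1.199) z + (1.171) z^2 = 0, i.e. a z^2 + b z + c = 0 with a = 1.171, b = -1.199, c = 1.
Discriminant D = b^2 - 4ac = (-1.199)^2 - 4*(1.171)*1 = 1.437601 - (4.684) = -3.246399.
D < 0, so the roots are the complex-conjugate pair z = (-b +/- i sqrt(-D)) / (2a) = 0.512 +/- 0.7693i.
For a conjugate pair |z|^2 = z * conj(z) = (product of roots) = c/a = 1/(1.171) = 0.853971, so |z| = sqrt(0.853971) = 0.9241 for both roots.
Moduli of all roots: 0.9241, 0.9241.
All moduli strictly greater than 1? No.
Verdict: Not invertible.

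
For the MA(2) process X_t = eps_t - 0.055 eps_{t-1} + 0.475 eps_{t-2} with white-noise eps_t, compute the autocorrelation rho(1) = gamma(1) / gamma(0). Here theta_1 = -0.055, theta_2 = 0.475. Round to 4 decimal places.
\rho(1) = -0.0660

For an MA(q) process with theta_0 = 1, the autocovariance is
  gamma(k) = sigma^2 * sum_{i=0..q-k} theta_i * theta_{i+k},
and rho(k) = gamma(k) / gamma(0). Sigma^2 cancels.
  numerator   = (1)*(-0.055) + (-0.055)*(0.475) = -0.081125.
  denominator = (1)^2 + (-0.055)^2 + (0.475)^2 = 1.22865.
  rho(1) = -0.081125 / 1.22865 = -0.0660.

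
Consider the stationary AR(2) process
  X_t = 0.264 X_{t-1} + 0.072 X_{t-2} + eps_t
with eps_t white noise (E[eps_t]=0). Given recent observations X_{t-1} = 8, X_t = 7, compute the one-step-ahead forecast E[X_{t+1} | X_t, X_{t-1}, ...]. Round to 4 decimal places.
E[X_{t+1} \mid \mathcal F_t] = 2.4240

For an AR(p) model X_t = c + sum_i phi_i X_{t-i} + eps_t, the
one-step-ahead conditional mean is
  E[X_{t+1} | X_t, ...] = c + sum_i phi_i X_{t+1-i}.
Substitute known values:
  E[X_{t+1} | ...] = (0.264) * (7) + (0.072) * (8)
                   = 2.4240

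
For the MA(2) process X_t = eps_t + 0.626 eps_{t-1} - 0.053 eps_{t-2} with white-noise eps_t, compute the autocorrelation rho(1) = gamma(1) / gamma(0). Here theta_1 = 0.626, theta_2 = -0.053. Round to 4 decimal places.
\rho(1) = 0.4251

For an MA(q) process with theta_0 = 1, the autocovariance is
  gamma(k) = sigma^2 * sum_{i=0..q-k} theta_i * theta_{i+k},
and rho(k) = gamma(k) / gamma(0). Sigma^2 cancels.
  numerator   = (1)*(0.626) + (0.626)*(-0.053) = 0.592822.
  denominator = (1)^2 + (0.626)^2 + (-0.053)^2 = 1.394685.
  rho(1) = 0.592822 / 1.394685 = 0.4251.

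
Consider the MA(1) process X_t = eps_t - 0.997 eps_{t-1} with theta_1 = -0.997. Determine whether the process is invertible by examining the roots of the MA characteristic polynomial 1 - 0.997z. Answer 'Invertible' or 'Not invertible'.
\text{Invertible}

The MA(q) characteristic polynomial is P(z) = 1 - 0.997z.
Invertibility requires all roots to lie outside the unit circle, i.e. |z| > 1 for every root.
This is linear in z: 1 + (-0.997) z = 0  =>  z = -1/(-0.997) = 1.003009,  |z| = 1.003009.
Moduli of all roots: 1.0030.
All moduli strictly greater than 1? Yes.
Verdict: Invertible.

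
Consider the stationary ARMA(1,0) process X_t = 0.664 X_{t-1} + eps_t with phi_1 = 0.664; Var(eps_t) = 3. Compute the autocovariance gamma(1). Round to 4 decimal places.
\gamma(1) = 3.5628

Multiply the model equation by X_{t-k} and take expectations. With theta_0 = psi_0 = 1 and psi_j the MA(infinity) weights, this gives
  gamma(k) - sum_i phi_i gamma(k-i) = c_k,
  c_k = sigma^2 * sum_{j=k..q} theta_j psi_{j-k}   (c_k = 0 for k > q),
using gamma(-m) = gamma(m).
Pure AR (q = 0): c_0 = sigma^2 = 3, c_k = 0 for k >= 1.
Equations for k = 0 and k = 1 (AR order 1):
  gamma(0) = phi_1 gamma(1) + c_0
  gamma(1) = phi_1 gamma(0) + c_1
Substituting the second into the first: gamma(0) (1 - phi_1^2) = c_0 + phi_1 c_1, so
  gamma(0) = c_0 / (1 - phi_1^2) = 3 / (1 - (0.664)^2) = 3 / 0.559104 = 5.365728.
  gamma(1) = phi_1 gamma(0) = (0.664)(5.365728) = 3.562843.
Therefore gamma(1) = 3.5628 (to 4 decimal places).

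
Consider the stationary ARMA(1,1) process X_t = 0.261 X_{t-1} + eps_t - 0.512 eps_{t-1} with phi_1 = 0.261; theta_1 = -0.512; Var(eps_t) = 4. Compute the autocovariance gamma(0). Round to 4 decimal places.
\gamma(0) = 4.2704

Multiply the model equation by X_{t-k} and take expectations. With theta_0 = psi_0 = 1 and psi_j the MA(infinity) weights, this gives
  gamma(k) - sum_i phi_i gamma(k-i) = c_k,
  c_k = sigma^2 * sum_{j=k..q} theta_j psi_{j-k}   (c_k = 0 for k > q),
using gamma(-m) = gamma(m).
psi-weights needed (psi_j = theta_j + sum_i phi_i psi_{j-i}):
  psi_1 = theta_1 + phi_1 = -0.512 + (0.261) = -0.251
Right-hand sides:
  c_0 = sigma^2 (1 + theta_1 psi_1) = 4 * (1 + (-0.512)(-0.251)) = 4 * 1.128512 = 4.514048
  c_1 = sigma^2 theta_1 = 4 * (-0.512) = -2.048
  c_2 = 0
Equations for k = 0 and k = 1 (AR order 1):
  gamma(0) = phi_1 gamma(1) + c_0
  gamma(1) = phi_1 gamma(0) + c_1
Substituting the second into the first: gamma(0) (1 - phi_1^2) = c_0 + phi_1 c_1, so
  gamma(0) = (c_0 + phi_1 c_1) / (1 - phi_1^2) = (4.514048 + (0.261)(-2.048)) / (1 - (0.261)^2) = 3.97952 / 0.931879 = 4.270426.
Therefore gamma(0) = 4.2704 (to 4 decimal places).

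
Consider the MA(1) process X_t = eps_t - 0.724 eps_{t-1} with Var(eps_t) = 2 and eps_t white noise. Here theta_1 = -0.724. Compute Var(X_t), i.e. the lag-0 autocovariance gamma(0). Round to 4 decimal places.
\gamma(0) = 3.0484

For an MA(q) process X_t = eps_t + sum_i theta_i eps_{t-i} with
Var(eps_t) = sigma^2, the variance is
  gamma(0) = sigma^2 * (1 + sum_i theta_i^2).
  sum_i theta_i^2 = (-0.724)^2 = 0.524176.
  gamma(0) = 2 * (1 + 0.524176) = 2 * 1.524176 = 3.048352, which rounds to 3.0484.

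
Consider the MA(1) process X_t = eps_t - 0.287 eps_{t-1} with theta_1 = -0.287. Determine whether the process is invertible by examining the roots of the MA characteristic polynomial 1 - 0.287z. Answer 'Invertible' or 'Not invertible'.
\text{Invertible}

The MA(q) characteristic polynomial is P(z) = 1 - 0.287z.
Invertibility requires all roots to lie outside the unit circle, i.e. |z| > 1 for every root.
This is linear in z: 1 + (-0.287) z = 0  =>  z = -1/(-0.287) = 3.484321,  |z| = 3.484321.
Moduli of all roots: 3.4843.
All moduli strictly greater than 1? Yes.
Verdict: Invertible.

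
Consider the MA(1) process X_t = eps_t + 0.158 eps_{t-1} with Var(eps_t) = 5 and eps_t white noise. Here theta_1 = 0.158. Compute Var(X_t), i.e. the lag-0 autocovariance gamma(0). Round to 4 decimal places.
\gamma(0) = 5.1248

For an MA(q) process X_t = eps_t + sum_i theta_i eps_{t-i} with
Var(eps_t) = sigma^2, the variance is
  gamma(0) = sigma^2 * (1 + sum_i theta_i^2).
  sum_i theta_i^2 = (0.158)^2 = 0.024964.
  gamma(0) = 5 * (1 + 0.024964) = 5 * 1.024964 = 5.12482, which rounds to 5.1248.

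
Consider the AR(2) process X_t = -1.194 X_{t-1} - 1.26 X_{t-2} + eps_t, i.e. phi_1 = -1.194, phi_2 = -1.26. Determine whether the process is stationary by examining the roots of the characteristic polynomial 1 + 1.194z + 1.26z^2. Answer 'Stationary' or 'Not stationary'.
\text{Not stationary}

The AR(p) characteristic polynomial is P(z) = 1 + 1.194z + 1.26z^2.
Stationarity requires all roots to lie outside the unit circle, i.e. |z| > 1 for every root.
Set 1 + (1.194) z + (1.26) z^2 = 0, i.e. a z^2 + b z + c = 0 with a = 1.26, b = 1.194, c = 1.
Discriminant D = b^2 - 4ac = (1.194)^2 - 4*(1.26)*1 = 1.425636 - (5.04) = -3.614364.
D < 0, so the roots are the complex-conjugate pair z = (-b +/- i sqrt(-D)) / (2a) = -0.4738 +/- 0.7544i.
For a conjugate pair |z|^2 = z * conj(z) = (product of roots) = c/a = 1/(1.26) = 0.793651, so |z| = sqrt(0.793651) = 0.8909 for both roots.
Moduli of all roots: 0.8909, 0.8909.
All moduli strictly greater than 1? No.
Verdict: Not stationary.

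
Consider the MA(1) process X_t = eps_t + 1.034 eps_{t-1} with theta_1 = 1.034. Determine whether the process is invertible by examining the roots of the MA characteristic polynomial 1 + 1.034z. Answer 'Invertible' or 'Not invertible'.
\text{Not invertible}

The MA(q) characteristic polynomial is P(z) = 1 + 1.034z.
Invertibility requires all roots to lie outside the unit circle, i.e. |z| > 1 for every root.
This is linear in z: 1 + (1.034) z = 0  =>  z = -1/(1.034) = -0.967118,  |z| = 0.967118.
Moduli of all roots: 0.9671.
All moduli strictly greater than 1? No.
Verdict: Not invertible.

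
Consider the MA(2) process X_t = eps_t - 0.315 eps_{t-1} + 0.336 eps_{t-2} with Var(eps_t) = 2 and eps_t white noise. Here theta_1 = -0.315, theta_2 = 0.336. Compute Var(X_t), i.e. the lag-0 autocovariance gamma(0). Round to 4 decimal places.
\gamma(0) = 2.4242

For an MA(q) process X_t = eps_t + sum_i theta_i eps_{t-i} with
Var(eps_t) = sigma^2, the variance is
  gamma(0) = sigma^2 * (1 + sum_i theta_i^2).
  sum_i theta_i^2 = (-0.315)^2 + (0.336)^2 = 0.099225 + 0.112896 = 0.212121.
  gamma(0) = 2 * (1 + 0.212121) = 2 * 1.212121 = 2.424242, which rounds to 2.4242.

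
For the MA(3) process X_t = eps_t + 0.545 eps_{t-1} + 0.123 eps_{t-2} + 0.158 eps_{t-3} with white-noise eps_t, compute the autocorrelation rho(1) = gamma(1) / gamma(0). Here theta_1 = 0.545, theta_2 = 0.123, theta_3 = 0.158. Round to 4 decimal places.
\rho(1) = 0.4723

For an MA(q) process with theta_0 = 1, the autocovariance is
  gamma(k) = sigma^2 * sum_{i=0..q-k} theta_i * theta_{i+k},
and rho(k) = gamma(k) / gamma(0). Sigma^2 cancels.
  numerator   = (1)*(0.545) + (0.545)*(0.123) + (0.123)*(0.158) = 0.631469.
  denominator = (1)^2 + (0.545)^2 + (0.123)^2 + (0.158)^2 = 1.337118.
  rho(1) = 0.631469 / 1.337118 = 0.4723.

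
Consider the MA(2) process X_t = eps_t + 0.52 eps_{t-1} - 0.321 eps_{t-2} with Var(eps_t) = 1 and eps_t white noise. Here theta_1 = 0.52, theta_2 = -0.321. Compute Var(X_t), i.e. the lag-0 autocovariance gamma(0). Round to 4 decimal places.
\gamma(0) = 1.3734

For an MA(q) process X_t = eps_t + sum_i theta_i eps_{t-i} with
Var(eps_t) = sigma^2, the variance is
  gamma(0) = sigma^2 * (1 + sum_i theta_i^2).
  sum_i theta_i^2 = (0.52)^2 + (-0.321)^2 = 0.2704 + 0.103041 = 0.373441.
  gamma(0) = 1 * (1 + 0.373441) = 1 * 1.373441 = 1.373441, which rounds to 1.3734.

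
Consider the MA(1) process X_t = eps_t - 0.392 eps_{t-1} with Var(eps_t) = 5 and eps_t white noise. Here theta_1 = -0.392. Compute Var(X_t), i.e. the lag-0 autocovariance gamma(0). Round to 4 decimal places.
\gamma(0) = 5.7683

For an MA(q) process X_t = eps_t + sum_i theta_i eps_{t-i} with
Var(eps_t) = sigma^2, the variance is
  gamma(0) = sigma^2 * (1 + sum_i theta_i^2).
  sum_i theta_i^2 = (-0.392)^2 = 0.153664.
  gamma(0) = 5 * (1 + 0.153664) = 5 * 1.153664 = 5.76832, which rounds to 5.7683.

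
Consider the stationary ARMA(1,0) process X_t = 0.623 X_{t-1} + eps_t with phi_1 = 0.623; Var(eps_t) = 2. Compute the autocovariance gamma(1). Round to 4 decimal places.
\gamma(1) = 2.0364

Multiply the model equation by X_{t-k} and take expectations. With theta_0 = psi_0 = 1 and psi_j the MA(infinity) weights, this gives
  gamma(k) - sum_i phi_i gamma(k-i) = c_k,
  c_k = sigma^2 * sum_{j=k..q} theta_j psi_{j-k}   (c_k = 0 for k > q),
using gamma(-m) = gamma(m).
Pure AR (q = 0): c_0 = sigma^2 = 2, c_k = 0 for k >= 1.
Equations for k = 0 and k = 1 (AR order 1):
  gamma(0) = phi_1 gamma(1) + c_0
  gamma(1) = phi_1 gamma(0) + c_1
Substituting the second into the first: gamma(0) (1 - phi_1^2) = c_0 + phi_1 c_1, so
  gamma(0) = c_0 / (1 - phi_1^2) = 2 / (1 - (0.623)^2) = 2 / 0.611871 = 3.268663.
  gamma(1) = phi_1 gamma(0) = (0.623)(3.268663) = 2.036377.
Therefore gamma(1) = 2.0364 (to 4 decimal places).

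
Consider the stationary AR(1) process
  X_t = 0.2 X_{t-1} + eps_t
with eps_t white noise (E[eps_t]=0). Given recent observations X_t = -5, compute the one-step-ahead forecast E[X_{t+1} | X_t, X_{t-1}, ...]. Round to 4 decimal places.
E[X_{t+1} \mid \mathcal F_t] = -1.0000

For an AR(p) model X_t = c + sum_i phi_i X_{t-i} + eps_t, the
one-step-ahead conditional mean is
  E[X_{t+1} | X_t, ...] = c + sum_i phi_i X_{t+1-i}.
Substitute known values:
  E[X_{t+1} | ...] = (0.2) * (-5)
                   = -1.0000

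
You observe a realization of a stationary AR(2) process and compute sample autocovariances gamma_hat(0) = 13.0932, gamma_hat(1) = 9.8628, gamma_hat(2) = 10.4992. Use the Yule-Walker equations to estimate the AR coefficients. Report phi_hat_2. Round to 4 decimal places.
\hat\phi_{2} = 0.5420

The Yule-Walker equations for an AR(p) process read, in matrix form,
  Gamma_p phi = r_p,   with   (Gamma_p)_{ij} = gamma(|i - j|),
                       (r_p)_i = gamma(i),   i,j = 1..p.
Substitute the sample gammas (Toeplitz matrix and right-hand side of size 2):
  Gamma_p = [[13.0932, 9.8628], [9.8628, 13.0932]]
  r_p     = [9.8628, 10.4992]
Written out:
  13.0932 phi_1 + 9.8628 phi_2 = 9.8628
  9.8628 phi_1 + 13.0932 phi_2 = 10.4992
Solve by Cramer's rule:
  det = gamma(0)^2 - gamma(1)^2 = (13.0932)^2 - (9.8628)^2 = 171.43188624 - 97.27482384 = 74.1570624
  phi_hat_1 = [gamma(1) gamma(0) - gamma(1) gamma(2)] / det = [(9.8628)(13.0932) - (9.8628)(10.4992)] / 74.1570624 = 25.5841032 / 74.1570624 = 0.345
  phi_hat_2 = [gamma(0) gamma(2) - gamma(1)^2] / det = [(13.0932)(10.4992) - (9.8628)^2] / 74.1570624 = 40.1933016 / 74.1570624 = 0.542
So phi_hat = [0.3450, 0.5420].
Therefore phi_hat_2 = 0.5420.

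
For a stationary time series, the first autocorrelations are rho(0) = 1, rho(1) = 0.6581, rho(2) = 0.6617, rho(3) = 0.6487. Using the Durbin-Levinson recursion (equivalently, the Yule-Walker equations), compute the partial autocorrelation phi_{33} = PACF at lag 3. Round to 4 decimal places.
\phi_{33} = 0.2601

The PACF at lag k is phi_{kk}, the last component of the solution
to the Yule-Walker system G_k phi = r_k where
  (G_k)_{ij} = rho(|i - j|), (r_k)_i = rho(i), i,j = 1..k.
Equivalently, Durbin-Levinson gives phi_{kk} iteratively:
  phi_{11} = rho(1)
  phi_{kk} = [rho(k) - sum_{j=1..k-1} phi_{k-1,j} rho(k-j)]
            / [1 - sum_{j=1..k-1} phi_{k-1,j} rho(j)],
  phi_{k,j} = phi_{k-1,j} - phi_{kk} phi_{k-1,k-j},  j = 1..k-1.
Step k = 1:
  phi_11 = rho(1) = 0.6581.
Step k = 2:
  phi_22 = [rho(2) - phi_11 rho(1)] / [1 - phi_11 rho(1)] = [0.6617 - (0.6581)(0.6581)] / [1 - (0.6581)(0.6581)]
         = 0.22860439 / 0.56690439 = 0.40325.
  Update: phi_21 = phi_11 - phi_22 phi_11 = 0.6581 - (0.40325)(0.6581) = 0.392721.
Step k = 3:
  phi_33 = [rho(3) - phi_21 rho(2) - phi_22 rho(1)] / [1 - phi_21 rho(1) - phi_22 rho(2)]
    numerator   = 0.6487 - (0.392721)(0.6617) - (0.40325)(0.6581) = 0.1234575
    denominator = 1 - (0.392721)(0.6581) - (0.40325)(0.6617) = 0.47471959
  phi_33 = 0.1234575 / 0.47471959 = 0.2601.
Therefore phi_{33} = 0.2601.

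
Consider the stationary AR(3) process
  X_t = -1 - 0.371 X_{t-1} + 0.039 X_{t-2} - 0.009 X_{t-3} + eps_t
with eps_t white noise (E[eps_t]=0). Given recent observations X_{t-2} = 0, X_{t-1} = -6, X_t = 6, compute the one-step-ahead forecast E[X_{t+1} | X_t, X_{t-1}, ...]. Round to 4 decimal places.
E[X_{t+1} \mid \mathcal F_t] = -3.4600

For an AR(p) model X_t = c + sum_i phi_i X_{t-i} + eps_t, the
one-step-ahead conditional mean is
  E[X_{t+1} | X_t, ...] = c + sum_i phi_i X_{t+1-i}.
Substitute known values:
  E[X_{t+1} | ...] = -1 + (-0.371) * (6) + (0.039) * (-6) + (-0.009) * (0)
                   = -3.4600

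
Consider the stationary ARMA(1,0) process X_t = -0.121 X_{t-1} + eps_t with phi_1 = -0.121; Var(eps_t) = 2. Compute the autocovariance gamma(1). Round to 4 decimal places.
\gamma(1) = -0.2456

Multiply the model equation by X_{t-k} and take expectations. With theta_0 = psi_0 = 1 and psi_j the MA(infinity) weights, this gives
  gamma(k) - sum_i phi_i gamma(k-i) = c_k,
  c_k = sigma^2 * sum_{j=k..q} theta_j psi_{j-k}   (c_k = 0 for k > q),
using gamma(-m) = gamma(m).
Pure AR (q = 0): c_0 = sigma^2 = 2, c_k = 0 for k >= 1.
Equations for k = 0 and k = 1 (AR order 1):
  gamma(0) = phi_1 gamma(1) + c_0
  gamma(1) = phi_1 gamma(0) + c_1
Substituting the second into the first: gamma(0) (1 - phi_1^2) = c_0 + phi_1 c_1, so
  gamma(0) = c_0 / (1 - phi_1^2) = 2 / (1 - (-0.121)^2) = 2 / 0.985359 = 2.029717.
  gamma(1) = phi_1 gamma(0) = (-0.121)(2.029717) = -0.245596.
Therefore gamma(1) = -0.2456 (to 4 decimal places).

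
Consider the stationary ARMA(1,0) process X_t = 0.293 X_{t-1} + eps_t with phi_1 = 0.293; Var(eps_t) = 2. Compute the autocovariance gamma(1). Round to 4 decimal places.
\gamma(1) = 0.6410

Multiply the model equation by X_{t-k} and take expectations. With theta_0 = psi_0 = 1 and psi_j the MA(infinity) weights, this gives
  gamma(k) - sum_i phi_i gamma(k-i) = c_k,
  c_k = sigma^2 * sum_{j=k..q} theta_j psi_{j-k}   (c_k = 0 for k > q),
using gamma(-m) = gamma(m).
Pure AR (q = 0): c_0 = sigma^2 = 2, c_k = 0 for k >= 1.
Equations for k = 0 and k = 1 (AR order 1):
  gamma(0) = phi_1 gamma(1) + c_0
  gamma(1) = phi_1 gamma(0) + c_1
Substituting the second into the first: gamma(0) (1 - phi_1^2) = c_0 + phi_1 c_1, so
  gamma(0) = c_0 / (1 - phi_1^2) = 2 / (1 - (0.293)^2) = 2 / 0.914151 = 2.187822.
  gamma(1) = phi_1 gamma(0) = (0.293)(2.187822) = 0.641032.
Therefore gamma(1) = 0.6410 (to 4 decimal places).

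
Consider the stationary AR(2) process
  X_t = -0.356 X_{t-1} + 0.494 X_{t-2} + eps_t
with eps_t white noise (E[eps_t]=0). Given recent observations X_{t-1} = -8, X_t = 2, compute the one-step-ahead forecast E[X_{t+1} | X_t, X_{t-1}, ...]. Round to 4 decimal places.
E[X_{t+1} \mid \mathcal F_t] = -4.6640

For an AR(p) model X_t = c + sum_i phi_i X_{t-i} + eps_t, the
one-step-ahead conditional mean is
  E[X_{t+1} | X_t, ...] = c + sum_i phi_i X_{t+1-i}.
Substitute known values:
  E[X_{t+1} | ...] = (-0.356) * (2) + (0.494) * (-8)
                   = -4.6640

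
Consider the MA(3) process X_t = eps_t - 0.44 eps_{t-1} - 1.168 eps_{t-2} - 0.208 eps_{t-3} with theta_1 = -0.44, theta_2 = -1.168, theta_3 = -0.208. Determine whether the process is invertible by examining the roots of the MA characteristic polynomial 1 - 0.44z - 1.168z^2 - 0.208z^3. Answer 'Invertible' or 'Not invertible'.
\text{Not invertible}

The MA(q) characteristic polynomial is P(z) = 1 - 0.44z - 1.168z^2 - 0.208z^3.
Invertibility requires all roots to lie outside the unit circle, i.e. |z| > 1 for every root.
Degree 3: look for a simple real root z0 first, then factor out (1 - z/z0) and solve the remaining quadratic.
Testing z0 = -5: P(-5) = 1 + (-0.44)(-5) + (-1.168)(-5)^2 + (-0.208)(-5)^3
  = 1 + (2.2) + (-29.2) + (26) = 0.  So z_0 = -5 is a root, |z_0| = 5.
Divide out the factor (1 + 0.2 z) = (1 - z/z0) (since 1/z0 = -0.2):
  P(z) = (1 + 0.2 z)(1 + (-0.64) z + (-1.04) z^2)
  [check: z-coef -0.64 - (-0.2) = -0.44; z^2-coef -1.04 - (-0.2)(-0.64) = -1.168; z^3-coef -(-0.2)(-1.04) = -0.208.]
Remaining roots from the quadratic factor 1 + (-0.64) z + (-1.04) z^2:
  Set 1 + (-0.64) z + (-1.04) z^2 = 0, i.e. a z^2 + b z + c = 0 with a = -1.04, b = -0.64, c = 1.
  Discriminant D = b^2 - 4ac = (-0.64)^2 - 4*(-1.04)*1 = 0.4096 - (-4.16) = 4.5696.
  D >= 0, so the roots are real: z = (-b +/- sqrt(D)) / (2a) = (0.64 +/- 2.137662) / (-2.08).
    z_1 = (0.64 + 2.137662) / (-2.08) = -1.3354,   |z_1| = 1.3354.
    z_2 = (0.64 - 2.137662) / (-2.08) = 0.72,   |z_2| = 0.72.
Moduli of all roots: 5.0000, 1.3354, 0.7200.
All moduli strictly greater than 1? No.
Verdict: Not invertible.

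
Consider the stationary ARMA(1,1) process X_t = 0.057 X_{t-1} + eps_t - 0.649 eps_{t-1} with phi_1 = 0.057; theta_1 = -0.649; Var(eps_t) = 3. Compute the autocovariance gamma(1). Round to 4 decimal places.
\gamma(1) = -1.7159

Multiply the model equation by X_{t-k} and take expectations. With theta_0 = psi_0 = 1 and psi_j the MA(infinity) weights, this gives
  gamma(k) - sum_i phi_i gamma(k-i) = c_k,
  c_k = sigma^2 * sum_{j=k..q} theta_j psi_{j-k}   (c_k = 0 for k > q),
using gamma(-m) = gamma(m).
psi-weights needed (psi_j = theta_j + sum_i phi_i psi_{j-i}):
  psi_1 = theta_1 + phi_1 = -0.649 + (0.057) = -0.592
Right-hand sides:
  c_0 = sigma^2 (1 + theta_1 psi_1) = 3 * (1 + (-0.649)(-0.592)) = 3 * 1.384208 = 4.152624
  c_1 = sigma^2 theta_1 = 3 * (-0.649) = -1.947
  c_2 = 0
Equations for k = 0 and k = 1 (AR order 1):
  gamma(0) = phi_1 gamma(1) + c_0
  gamma(1) = phi_1 gamma(0) + c_1
Substituting the second into the first: gamma(0) (1 - phi_1^2) = c_0 + phi_1 c_1, so
  gamma(0) = (c_0 + phi_1 c_1) / (1 - phi_1^2) = (4.152624 + (0.057)(-1.947)) / (1 - (0.057)^2) = 4.041645 / 0.996751 = 4.054819.
  gamma(1) = phi_1 gamma(0) + c_1 = (0.057)(4.054819) + (-1.947) = -1.715875.
Therefore gamma(1) = -1.7159 (to 4 decimal places).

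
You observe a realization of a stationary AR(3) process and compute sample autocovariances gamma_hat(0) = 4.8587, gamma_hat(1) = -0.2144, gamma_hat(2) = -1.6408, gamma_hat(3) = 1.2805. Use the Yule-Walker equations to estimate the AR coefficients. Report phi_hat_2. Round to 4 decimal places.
\hat\phi_{2} = -0.3250

The Yule-Walker equations for an AR(p) process read, in matrix form,
  Gamma_p phi = r_p,   with   (Gamma_p)_{ij} = gamma(|i - j|),
                       (r_p)_i = gamma(i),   i,j = 1..p.
Substitute the sample gammas (Toeplitz matrix and right-hand side of size 3):
  Gamma_p = [[4.8587, -0.2144, -1.6408], [-0.2144, 4.8587, -0.2144], [-1.6408, -0.2144, 4.8587]]
  r_p     = [-0.2144, -1.6408, 1.2805]
Written out (R1..R3):
  (R1) 4.8587 phi_1 - 0.2144 phi_2 - 1.6408 phi_3 = -0.2144
  (R2) -0.2144 phi_1 + 4.8587 phi_2 - 0.2144 phi_3 = -1.6408
  (R3) -1.6408 phi_1 - 0.2144 phi_2 + 4.8587 phi_3 = 1.2805
Gaussian elimination:
  R2 <- R2 - (-0.2144/4.8587) R1 = R2 - (-0.044127) R1:  4.849239 phi_2 - 0.286804 phi_3 = -1.650261
  R3 <- R3 - (-1.6408/4.8587) R1 = R3 - (-0.337704) R1:  -0.286804 phi_2 + 4.304596 phi_3 = 1.208096
  R3 <- R3 - (-0.286804/4.849239) R2 = R3 - (-0.059144) R2:  4.287633 phi_3 = 1.110493
Back-substitution:
  phi_hat_3 = 1.110493 / 4.287633 = 0.258999
  phi_hat_2 = (-1.650261 - (-0.286804)(0.258999)) / 4.849239 = -0.324995
  phi_hat_1 = (-0.2144 - (-0.2144)(-0.324995) - (-1.6408)(0.258999)) / 4.8587 = 0.028997
So phi_hat = [0.0290, -0.3250, 0.2590].
Therefore phi_hat_2 = -0.3250.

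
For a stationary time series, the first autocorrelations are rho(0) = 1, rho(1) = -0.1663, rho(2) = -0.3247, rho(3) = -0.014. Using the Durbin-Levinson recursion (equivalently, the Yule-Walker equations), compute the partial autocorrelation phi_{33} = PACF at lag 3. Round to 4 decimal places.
\phi_{33} = -0.1750

The PACF at lag k is phi_{kk}, the last component of the solution
to the Yule-Walker system G_k phi = r_k where
  (G_k)_{ij} = rho(|i - j|), (r_k)_i = rho(i), i,j = 1..k.
Equivalently, Durbin-Levinson gives phi_{kk} iteratively:
  phi_{11} = rho(1)
  phi_{kk} = [rho(k) - sum_{j=1..k-1} phi_{k-1,j} rho(k-j)]
            / [1 - sum_{j=1..k-1} phi_{k-1,j} rho(j)],
  phi_{k,j} = phi_{k-1,j} - phi_{kk} phi_{k-1,k-j},  j = 1..k-1.
Step k = 1:
  phi_11 = rho(1) = -0.1663.
Step k = 2:
  phi_22 = [rho(2) - phi_11 rho(1)] / [1 - phi_11 rho(1)] = [-0.3247 - (-0.1663)(-0.1663)] / [1 - (-0.1663)(-0.1663)]
         = -0.35235569 / 0.97234431 = -0.362377.
  Update: phi_21 = phi_11 - phi_22 phi_11 = -0.1663 - (-0.362377)(-0.1663) = -0.226563.
Step k = 3:
  phi_33 = [rho(3) - phi_21 rho(2) - phi_22 rho(1)] / [1 - phi_21 rho(1) - phi_22 rho(2)]
    numerator   = -0.014 - (-0.226563)(-0.3247) - (-0.362377)(-0.1663) = -0.1478285
    denominator = 1 - (-0.226563)(-0.1663) - (-0.362377)(-0.3247) = 0.84465854
  phi_33 = -0.1478285 / 0.84465854 = -0.175.
Therefore phi_{33} = -0.1750.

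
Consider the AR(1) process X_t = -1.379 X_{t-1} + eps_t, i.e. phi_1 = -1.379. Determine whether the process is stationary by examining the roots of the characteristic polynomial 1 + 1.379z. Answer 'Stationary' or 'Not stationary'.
\text{Not stationary}

The AR(p) characteristic polynomial is P(z) = 1 + 1.379z.
Stationarity requires all roots to lie outside the unit circle, i.e. |z| > 1 for every root.
This is linear in z: 1 + (1.379) z = 0  =>  z = -1/(1.379) = -0.725163,  |z| = 0.725163.
Moduli of all roots: 0.7252.
All moduli strictly greater than 1? No.
Verdict: Not stationary.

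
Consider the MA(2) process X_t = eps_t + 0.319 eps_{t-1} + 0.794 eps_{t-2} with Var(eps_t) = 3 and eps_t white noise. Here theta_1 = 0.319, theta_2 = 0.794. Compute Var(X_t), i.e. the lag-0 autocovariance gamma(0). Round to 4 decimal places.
\gamma(0) = 5.1966

For an MA(q) process X_t = eps_t + sum_i theta_i eps_{t-i} with
Var(eps_t) = sigma^2, the variance is
  gamma(0) = sigma^2 * (1 + sum_i theta_i^2).
  sum_i theta_i^2 = (0.319)^2 + (0.794)^2 = 0.101761 + 0.630436 = 0.732197.
  gamma(0) = 3 * (1 + 0.732197) = 3 * 1.732197 = 5.196591, which rounds to 5.1966.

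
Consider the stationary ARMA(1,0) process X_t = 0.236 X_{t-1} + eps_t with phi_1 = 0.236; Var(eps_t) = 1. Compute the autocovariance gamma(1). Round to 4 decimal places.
\gamma(1) = 0.2499

Multiply the model equation by X_{t-k} and take expectations. With theta_0 = psi_0 = 1 and psi_j the MA(infinity) weights, this gives
  gamma(k) - sum_i phi_i gamma(k-i) = c_k,
  c_k = sigma^2 * sum_{j=k..q} theta_j psi_{j-k}   (c_k = 0 for k > q),
using gamma(-m) = gamma(m).
Pure AR (q = 0): c_0 = sigma^2 = 1, c_k = 0 for k >= 1.
Equations for k = 0 and k = 1 (AR order 1):
  gamma(0) = phi_1 gamma(1) + c_0
  gamma(1) = phi_1 gamma(0) + c_1
Substituting the second into the first: gamma(0) (1 - phi_1^2) = c_0 + phi_1 c_1, so
  gamma(0) = c_0 / (1 - phi_1^2) = 1 / (1 - (0.236)^2) = 1 / 0.944304 = 1.058981.
  gamma(1) = phi_1 gamma(0) = (0.236)(1.058981) = 0.24992.
Therefore gamma(1) = 0.2499 (to 4 decimal places).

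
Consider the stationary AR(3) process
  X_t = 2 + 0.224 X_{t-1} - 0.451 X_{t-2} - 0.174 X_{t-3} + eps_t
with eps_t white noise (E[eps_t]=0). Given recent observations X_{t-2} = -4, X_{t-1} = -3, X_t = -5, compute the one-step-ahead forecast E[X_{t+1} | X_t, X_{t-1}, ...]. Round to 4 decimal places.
E[X_{t+1} \mid \mathcal F_t] = 2.9290

For an AR(p) model X_t = c + sum_i phi_i X_{t-i} + eps_t, the
one-step-ahead conditional mean is
  E[X_{t+1} | X_t, ...] = c + sum_i phi_i X_{t+1-i}.
Substitute known values:
  E[X_{t+1} | ...] = 2 + (0.224) * (-5) + (-0.451) * (-3) + (-0.174) * (-4)
                   = 2.9290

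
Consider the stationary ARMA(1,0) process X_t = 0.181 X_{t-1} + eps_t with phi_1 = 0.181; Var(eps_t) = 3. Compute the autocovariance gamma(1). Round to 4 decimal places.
\gamma(1) = 0.5614

Multiply the model equation by X_{t-k} and take expectations. With theta_0 = psi_0 = 1 and psi_j the MA(infinity) weights, this gives
  gamma(k) - sum_i phi_i gamma(k-i) = c_k,
  c_k = sigma^2 * sum_{j=k..q} theta_j psi_{j-k}   (c_k = 0 for k > q),
using gamma(-m) = gamma(m).
Pure AR (q = 0): c_0 = sigma^2 = 3, c_k = 0 for k >= 1.
Equations for k = 0 and k = 1 (AR order 1):
  gamma(0) = phi_1 gamma(1) + c_0
  gamma(1) = phi_1 gamma(0) + c_1
Substituting the second into the first: gamma(0) (1 - phi_1^2) = c_0 + phi_1 c_1, so
  gamma(0) = c_0 / (1 - phi_1^2) = 3 / (1 - (0.181)^2) = 3 / 0.967239 = 3.101612.
  gamma(1) = phi_1 gamma(0) = (0.181)(3.101612) = 0.561392.
Therefore gamma(1) = 0.5614 (to 4 decimal places).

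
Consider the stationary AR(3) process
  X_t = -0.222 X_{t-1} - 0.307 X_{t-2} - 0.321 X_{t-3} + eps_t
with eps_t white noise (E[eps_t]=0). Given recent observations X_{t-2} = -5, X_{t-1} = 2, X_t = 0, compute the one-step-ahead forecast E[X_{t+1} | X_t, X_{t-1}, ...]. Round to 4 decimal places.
E[X_{t+1} \mid \mathcal F_t] = 0.9910

For an AR(p) model X_t = c + sum_i phi_i X_{t-i} + eps_t, the
one-step-ahead conditional mean is
  E[X_{t+1} | X_t, ...] = c + sum_i phi_i X_{t+1-i}.
Substitute known values:
  E[X_{t+1} | ...] = (-0.222) * (0) + (-0.307) * (2) + (-0.321) * (-5)
                   = 0.9910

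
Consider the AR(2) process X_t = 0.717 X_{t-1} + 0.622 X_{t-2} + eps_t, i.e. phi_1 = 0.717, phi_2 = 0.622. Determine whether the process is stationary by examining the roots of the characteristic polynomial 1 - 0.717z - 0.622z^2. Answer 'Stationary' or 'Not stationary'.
\text{Not stationary}

The AR(p) characteristic polynomial is P(z) = 1 - 0.717z - 0.622z^2.
Stationarity requires all roots to lie outside the unit circle, i.e. |z| > 1 for every root.
Set 1 + (-0.717) z + (-0.622) z^2 = 0, i.e. a z^2 + b z + c = 0 with a = -0.622, b = -0.717, c = 1.
Discriminant D = b^2 - 4ac = (-0.717)^2 - 4*(-0.622)*1 = 0.514089 - (-2.488) = 3.002089.
D >= 0, so the roots are real: z = (-b +/- sqrt(D)) / (2a) = (0.717 +/- 1.732654) / (-1.244).
  z_1 = (0.717 + 1.732654) / (-1.244) = -1.9692,   |z_1| = 1.9692.
  z_2 = (0.717 - 1.732654) / (-1.244) = 0.8164,   |z_2| = 0.8164.
Moduli of all roots: 1.9692, 0.8164.
All moduli strictly greater than 1? No.
Verdict: Not stationary.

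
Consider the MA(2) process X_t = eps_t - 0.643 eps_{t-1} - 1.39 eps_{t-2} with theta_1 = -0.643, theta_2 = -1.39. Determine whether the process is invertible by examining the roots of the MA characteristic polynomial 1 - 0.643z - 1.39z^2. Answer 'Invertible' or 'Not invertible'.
\text{Not invertible}

The MA(q) characteristic polynomial is P(z) = 1 - 0.643z - 1.39z^2.
Invertibility requires all roots to lie outside the unit circle, i.e. |z| > 1 for every root.
Set 1 + (-0.643) z + (-1.39) z^2 = 0, i.e. a z^2 + b z + c = 0 with a = -1.39, b = -0.643, c = 1.
Discriminant D = b^2 - 4ac = (-0.643)^2 - 4*(-1.39)*1 = 0.413449 - (-5.56) = 5.973449.
D >= 0, so the roots are real: z = (-b +/- sqrt(D)) / (2a) = (0.643 +/- 2.444064) / (-2.78).
  z_1 = (0.643 + 2.444064) / (-2.78) = -1.1105,   |z_1| = 1.1105.
  z_2 = (0.643 - 2.444064) / (-2.78) = 0.6479,   |z_2| = 0.6479.
Moduli of all roots: 1.1105, 0.6479.
All moduli strictly greater than 1? No.
Verdict: Not invertible.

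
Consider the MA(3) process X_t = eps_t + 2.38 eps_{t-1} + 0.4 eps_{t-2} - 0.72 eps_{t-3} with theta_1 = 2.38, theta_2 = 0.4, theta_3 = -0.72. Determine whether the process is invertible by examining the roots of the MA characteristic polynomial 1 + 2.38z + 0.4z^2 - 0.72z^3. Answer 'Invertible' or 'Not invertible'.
\text{Not invertible}

The MA(q) characteristic polynomial is P(z) = 1 + 2.38z + 0.4z^2 - 0.72z^3.
Invertibility requires all roots to lie outside the unit circle, i.e. |z| > 1 for every root.
Degree 3: look for a simple real root z0 first, then factor out (1 - z/z0) and solve the remaining quadratic.
Testing z0 = -0.5: P(-0.5) = 1 + (2.38)(-0.5) + (0.4)(-0.5)^2 + (-0.72)(-0.5)^3
  = 1 + (-1.19) + (0.1) + (0.09) = 0.  So z_0 = -0.5 is a root, |z_0| = 0.5.
Divide out the factor (1 + 2 z) = (1 - z/z0) (since 1/z0 = -2):
  P(z) = (1 + 2 z)(1 + (0.38) z + (-0.36) z^2)
  [check: z-coef 0.38 - (-2) = 2.38; z^2-coef -0.36 - (-2)(0.38) = 0.4; z^3-coef -(-2)(-0.36) = -0.72.]
Remaining roots from the quadratic factor 1 + (0.38) z + (-0.36) z^2:
  Set 1 + (0.38) z + (-0.36) z^2 = 0, i.e. a z^2 + b z + c = 0 with a = -0.36, b = 0.38, c = 1.
  Discriminant D = b^2 - 4ac = (0.38)^2 - 4*(-0.36)*1 = 0.1444 - (-1.44) = 1.5844.
  D >= 0, so the roots are real: z = (-b +/- sqrt(D)) / (2a) = (-0.38 +/- 1.25873) / (-0.72).
    z_1 = (-0.38 + 1.25873) / (-0.72) = -1.2205,   |z_1| = 1.2205.
    z_2 = (-0.38 - 1.25873) / (-0.72) = 2.276,   |z_2| = 2.276.
Moduli of all roots: 0.5000, 1.2205, 2.2760.
All moduli strictly greater than 1? No.
Verdict: Not invertible.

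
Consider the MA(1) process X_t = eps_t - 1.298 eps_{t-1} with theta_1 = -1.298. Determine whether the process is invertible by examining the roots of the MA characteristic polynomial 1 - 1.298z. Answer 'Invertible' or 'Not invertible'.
\text{Not invertible}

The MA(q) characteristic polynomial is P(z) = 1 - 1.298z.
Invertibility requires all roots to lie outside the unit circle, i.e. |z| > 1 for every root.
This is linear in z: 1 + (-1.298) z = 0  =>  z = -1/(-1.298) = 0.770416,  |z| = 0.770416.
Moduli of all roots: 0.7704.
All moduli strictly greater than 1? No.
Verdict: Not invertible.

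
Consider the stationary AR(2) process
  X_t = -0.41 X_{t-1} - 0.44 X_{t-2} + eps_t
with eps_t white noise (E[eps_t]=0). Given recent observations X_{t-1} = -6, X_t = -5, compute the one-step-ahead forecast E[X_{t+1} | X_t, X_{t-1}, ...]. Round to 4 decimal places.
E[X_{t+1} \mid \mathcal F_t] = 4.6900

For an AR(p) model X_t = c + sum_i phi_i X_{t-i} + eps_t, the
one-step-ahead conditional mean is
  E[X_{t+1} | X_t, ...] = c + sum_i phi_i X_{t+1-i}.
Substitute known values:
  E[X_{t+1} | ...] = (-0.41) * (-5) + (-0.44) * (-6)
                   = 4.6900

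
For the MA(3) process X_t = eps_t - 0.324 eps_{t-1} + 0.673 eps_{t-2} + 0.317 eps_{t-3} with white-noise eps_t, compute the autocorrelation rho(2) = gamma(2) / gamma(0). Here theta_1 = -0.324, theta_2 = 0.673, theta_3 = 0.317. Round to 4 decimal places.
\rho(2) = 0.3439

For an MA(q) process with theta_0 = 1, the autocovariance is
  gamma(k) = sigma^2 * sum_{i=0..q-k} theta_i * theta_{i+k},
and rho(k) = gamma(k) / gamma(0). Sigma^2 cancels.
  numerator   = (1)*(0.673) + (-0.324)*(0.317) = 0.570292.
  denominator = (1)^2 + (-0.324)^2 + (0.673)^2 + (0.317)^2 = 1.658394.
  rho(2) = 0.570292 / 1.658394 = 0.3439.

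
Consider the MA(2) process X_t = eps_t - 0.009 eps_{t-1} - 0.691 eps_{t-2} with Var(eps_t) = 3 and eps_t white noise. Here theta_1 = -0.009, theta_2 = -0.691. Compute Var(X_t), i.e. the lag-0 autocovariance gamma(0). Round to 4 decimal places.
\gamma(0) = 4.4327

For an MA(q) process X_t = eps_t + sum_i theta_i eps_{t-i} with
Var(eps_t) = sigma^2, the variance is
  gamma(0) = sigma^2 * (1 + sum_i theta_i^2).
  sum_i theta_i^2 = (-0.009)^2 + (-0.691)^2 = 0.000081 + 0.477481 = 0.477562.
  gamma(0) = 3 * (1 + 0.477562) = 3 * 1.477562 = 4.432686, which rounds to 4.4327.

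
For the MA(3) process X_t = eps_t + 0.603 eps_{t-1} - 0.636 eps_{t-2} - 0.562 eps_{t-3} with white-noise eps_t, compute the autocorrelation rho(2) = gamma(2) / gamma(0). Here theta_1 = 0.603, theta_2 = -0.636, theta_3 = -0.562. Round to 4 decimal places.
\rho(2) = -0.4678

For an MA(q) process with theta_0 = 1, the autocovariance is
  gamma(k) = sigma^2 * sum_{i=0..q-k} theta_i * theta_{i+k},
and rho(k) = gamma(k) / gamma(0). Sigma^2 cancels.
  numerator   = (1)*(-0.636) + (0.603)*(-0.562) = -0.974886.
  denominator = (1)^2 + (0.603)^2 + (-0.636)^2 + (-0.562)^2 = 2.083949.
  rho(2) = -0.974886 / 2.083949 = -0.4678.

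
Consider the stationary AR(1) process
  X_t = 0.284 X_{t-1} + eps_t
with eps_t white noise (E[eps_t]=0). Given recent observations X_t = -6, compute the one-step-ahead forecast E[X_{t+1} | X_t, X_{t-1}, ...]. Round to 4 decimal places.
E[X_{t+1} \mid \mathcal F_t] = -1.7040

For an AR(p) model X_t = c + sum_i phi_i X_{t-i} + eps_t, the
one-step-ahead conditional mean is
  E[X_{t+1} | X_t, ...] = c + sum_i phi_i X_{t+1-i}.
Substitute known values:
  E[X_{t+1} | ...] = (0.284) * (-6)
                   = -1.7040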